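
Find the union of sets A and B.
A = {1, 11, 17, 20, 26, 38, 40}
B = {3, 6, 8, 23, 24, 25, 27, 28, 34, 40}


Set A = {1, 11, 17, 20, 26, 38, 40}
Set B = {3, 6, 8, 23, 24, 25, 27, 28, 34, 40}
A ∪ B includes all elements in either set.
Elements from A: {1, 11, 17, 20, 26, 38, 40}
Elements from B not already included: {3, 6, 8, 23, 24, 25, 27, 28, 34}
A ∪ B = {1, 3, 6, 8, 11, 17, 20, 23, 24, 25, 26, 27, 28, 34, 38, 40}

{1, 3, 6, 8, 11, 17, 20, 23, 24, 25, 26, 27, 28, 34, 38, 40}


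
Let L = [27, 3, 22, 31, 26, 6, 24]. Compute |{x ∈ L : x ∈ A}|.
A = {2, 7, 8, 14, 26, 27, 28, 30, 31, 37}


Set A = {2, 7, 8, 14, 26, 27, 28, 30, 31, 37}
Candidates: [27, 3, 22, 31, 26, 6, 24]
Check each candidate:
27 ∈ A, 3 ∉ A, 22 ∉ A, 31 ∈ A, 26 ∈ A, 6 ∉ A, 24 ∉ A
Count of candidates in A: 3

3


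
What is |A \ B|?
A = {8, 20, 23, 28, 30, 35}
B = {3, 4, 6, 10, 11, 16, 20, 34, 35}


Set A = {8, 20, 23, 28, 30, 35}
Set B = {3, 4, 6, 10, 11, 16, 20, 34, 35}
A \ B = {8, 23, 28, 30}
|A \ B| = 4

4


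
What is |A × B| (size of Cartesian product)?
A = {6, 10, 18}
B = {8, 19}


Set A = {6, 10, 18} has 3 elements.
Set B = {8, 19} has 2 elements.
|A × B| = |A| × |B| = 3 × 2 = 6

6


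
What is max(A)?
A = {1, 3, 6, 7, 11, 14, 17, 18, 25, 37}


Set A = {1, 3, 6, 7, 11, 14, 17, 18, 25, 37}
Elements in ascending order: 1, 3, 6, 7, 11, 14, 17, 18, 25, 37
The largest element is 37.

37


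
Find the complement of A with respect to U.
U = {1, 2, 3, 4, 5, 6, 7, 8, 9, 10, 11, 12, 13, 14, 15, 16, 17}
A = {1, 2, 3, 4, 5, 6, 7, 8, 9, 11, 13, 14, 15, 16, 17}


Universal set U = {1, 2, 3, 4, 5, 6, 7, 8, 9, 10, 11, 12, 13, 14, 15, 16, 17}
Set A = {1, 2, 3, 4, 5, 6, 7, 8, 9, 11, 13, 14, 15, 16, 17}
A' = U \ A = elements in U but not in A
Checking each element of U:
1 (in A, exclude), 2 (in A, exclude), 3 (in A, exclude), 4 (in A, exclude), 5 (in A, exclude), 6 (in A, exclude), 7 (in A, exclude), 8 (in A, exclude), 9 (in A, exclude), 10 (not in A, include), 11 (in A, exclude), 12 (not in A, include), 13 (in A, exclude), 14 (in A, exclude), 15 (in A, exclude), 16 (in A, exclude), 17 (in A, exclude)
A' = {10, 12}

{10, 12}


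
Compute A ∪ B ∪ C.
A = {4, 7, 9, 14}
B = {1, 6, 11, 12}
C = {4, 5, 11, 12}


Set A = {4, 7, 9, 14}
Set B = {1, 6, 11, 12}
Set C = {4, 5, 11, 12}
First, A ∪ B = {1, 4, 6, 7, 9, 11, 12, 14}
Then, (A ∪ B) ∪ C = {1, 4, 5, 6, 7, 9, 11, 12, 14}

{1, 4, 5, 6, 7, 9, 11, 12, 14}


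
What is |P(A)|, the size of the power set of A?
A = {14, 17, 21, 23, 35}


Set A = {14, 17, 21, 23, 35}
|A| = 5
The power set P(A) contains all subsets of A.
|P(A)| = 2^|A| = 2^5 = 32

32


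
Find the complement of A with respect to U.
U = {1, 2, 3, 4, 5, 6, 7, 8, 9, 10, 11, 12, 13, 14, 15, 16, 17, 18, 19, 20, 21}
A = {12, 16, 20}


Universal set U = {1, 2, 3, 4, 5, 6, 7, 8, 9, 10, 11, 12, 13, 14, 15, 16, 17, 18, 19, 20, 21}
Set A = {12, 16, 20}
A' = U \ A = elements in U but not in A
Checking each element of U:
1 (not in A, include), 2 (not in A, include), 3 (not in A, include), 4 (not in A, include), 5 (not in A, include), 6 (not in A, include), 7 (not in A, include), 8 (not in A, include), 9 (not in A, include), 10 (not in A, include), 11 (not in A, include), 12 (in A, exclude), 13 (not in A, include), 14 (not in A, include), 15 (not in A, include), 16 (in A, exclude), 17 (not in A, include), 18 (not in A, include), 19 (not in A, include), 20 (in A, exclude), 21 (not in A, include)
A' = {1, 2, 3, 4, 5, 6, 7, 8, 9, 10, 11, 13, 14, 15, 17, 18, 19, 21}

{1, 2, 3, 4, 5, 6, 7, 8, 9, 10, 11, 13, 14, 15, 17, 18, 19, 21}


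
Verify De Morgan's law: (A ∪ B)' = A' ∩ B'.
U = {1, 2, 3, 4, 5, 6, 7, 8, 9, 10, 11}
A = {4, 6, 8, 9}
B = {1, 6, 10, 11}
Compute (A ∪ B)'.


U = {1, 2, 3, 4, 5, 6, 7, 8, 9, 10, 11}
A = {4, 6, 8, 9}, B = {1, 6, 10, 11}
A ∪ B = {1, 4, 6, 8, 9, 10, 11}
(A ∪ B)' = U \ (A ∪ B) = {2, 3, 5, 7}
Verification via A' ∩ B': A' = {1, 2, 3, 5, 7, 10, 11}, B' = {2, 3, 4, 5, 7, 8, 9}
A' ∩ B' = {2, 3, 5, 7} ✓

{2, 3, 5, 7}


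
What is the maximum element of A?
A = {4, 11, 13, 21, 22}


Set A = {4, 11, 13, 21, 22}
Elements in ascending order: 4, 11, 13, 21, 22
The largest element is 22.

22


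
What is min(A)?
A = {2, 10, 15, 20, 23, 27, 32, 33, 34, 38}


Set A = {2, 10, 15, 20, 23, 27, 32, 33, 34, 38}
Elements in ascending order: 2, 10, 15, 20, 23, 27, 32, 33, 34, 38
The smallest element is 2.

2


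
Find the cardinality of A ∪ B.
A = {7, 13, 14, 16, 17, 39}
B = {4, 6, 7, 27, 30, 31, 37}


Set A = {7, 13, 14, 16, 17, 39}, |A| = 6
Set B = {4, 6, 7, 27, 30, 31, 37}, |B| = 7
A ∩ B = {7}, |A ∩ B| = 1
|A ∪ B| = |A| + |B| - |A ∩ B| = 6 + 7 - 1 = 12

12


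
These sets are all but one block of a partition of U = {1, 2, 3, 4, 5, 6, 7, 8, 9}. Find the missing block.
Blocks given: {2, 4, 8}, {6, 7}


U = {1, 2, 3, 4, 5, 6, 7, 8, 9}
Shown blocks: {2, 4, 8}, {6, 7}
A partition's blocks are pairwise disjoint and cover U, so the missing block = U \ (union of shown blocks).
Union of shown blocks: {2, 4, 6, 7, 8}
Missing block = U \ (union) = {1, 3, 5, 9}

{1, 3, 5, 9}


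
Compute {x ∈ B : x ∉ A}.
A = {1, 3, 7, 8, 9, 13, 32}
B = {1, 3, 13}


Set A = {1, 3, 7, 8, 9, 13, 32}
Set B = {1, 3, 13}
Check each element of B against A:
1 ∈ A, 3 ∈ A, 13 ∈ A
Elements of B not in A: {}

{}


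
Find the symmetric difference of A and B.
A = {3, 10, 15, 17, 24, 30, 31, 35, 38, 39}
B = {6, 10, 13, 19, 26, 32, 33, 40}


Set A = {3, 10, 15, 17, 24, 30, 31, 35, 38, 39}
Set B = {6, 10, 13, 19, 26, 32, 33, 40}
A △ B = (A \ B) ∪ (B \ A)
Elements in A but not B: {3, 15, 17, 24, 30, 31, 35, 38, 39}
Elements in B but not A: {6, 13, 19, 26, 32, 33, 40}
A △ B = {3, 6, 13, 15, 17, 19, 24, 26, 30, 31, 32, 33, 35, 38, 39, 40}

{3, 6, 13, 15, 17, 19, 24, 26, 30, 31, 32, 33, 35, 38, 39, 40}


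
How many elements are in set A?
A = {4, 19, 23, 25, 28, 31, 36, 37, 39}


Set A = {4, 19, 23, 25, 28, 31, 36, 37, 39}
Listing elements: 4, 19, 23, 25, 28, 31, 36, 37, 39
Counting: 9 elements
|A| = 9

9


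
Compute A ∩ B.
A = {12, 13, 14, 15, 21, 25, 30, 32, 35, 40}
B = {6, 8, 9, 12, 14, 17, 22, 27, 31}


Set A = {12, 13, 14, 15, 21, 25, 30, 32, 35, 40}
Set B = {6, 8, 9, 12, 14, 17, 22, 27, 31}
A ∩ B includes only elements in both sets.
Check each element of A against B:
12 ✓, 13 ✗, 14 ✓, 15 ✗, 21 ✗, 25 ✗, 30 ✗, 32 ✗, 35 ✗, 40 ✗
A ∩ B = {12, 14}

{12, 14}


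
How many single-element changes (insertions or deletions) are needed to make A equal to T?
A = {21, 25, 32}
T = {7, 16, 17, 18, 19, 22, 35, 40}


Set A = {21, 25, 32}
Set T = {7, 16, 17, 18, 19, 22, 35, 40}
Elements to remove from A (in A, not in T): {21, 25, 32} → 3 removals
Elements to add to A (in T, not in A): {7, 16, 17, 18, 19, 22, 35, 40} → 8 additions
Total edits = 3 + 8 = 11

11


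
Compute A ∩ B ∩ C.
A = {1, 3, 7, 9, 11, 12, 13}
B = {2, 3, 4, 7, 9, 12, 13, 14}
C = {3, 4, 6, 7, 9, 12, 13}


Set A = {1, 3, 7, 9, 11, 12, 13}
Set B = {2, 3, 4, 7, 9, 12, 13, 14}
Set C = {3, 4, 6, 7, 9, 12, 13}
First, A ∩ B = {3, 7, 9, 12, 13}
Then, (A ∩ B) ∩ C = {3, 7, 9, 12, 13}

{3, 7, 9, 12, 13}


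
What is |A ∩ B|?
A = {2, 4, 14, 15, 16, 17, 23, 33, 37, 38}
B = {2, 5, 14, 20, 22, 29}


Set A = {2, 4, 14, 15, 16, 17, 23, 33, 37, 38}
Set B = {2, 5, 14, 20, 22, 29}
A ∩ B = {2, 14}
|A ∩ B| = 2

2


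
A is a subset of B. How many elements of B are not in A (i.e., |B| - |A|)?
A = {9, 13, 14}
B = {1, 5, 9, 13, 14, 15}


Set A = {9, 13, 14}, |A| = 3
Set B = {1, 5, 9, 13, 14, 15}, |B| = 6
Since A ⊆ B: B \ A = {1, 5, 15}
|B| - |A| = 6 - 3 = 3

3


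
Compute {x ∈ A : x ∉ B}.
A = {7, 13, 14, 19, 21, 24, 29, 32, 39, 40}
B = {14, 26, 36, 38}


Set A = {7, 13, 14, 19, 21, 24, 29, 32, 39, 40}
Set B = {14, 26, 36, 38}
Check each element of A against B:
7 ∉ B (include), 13 ∉ B (include), 14 ∈ B, 19 ∉ B (include), 21 ∉ B (include), 24 ∉ B (include), 29 ∉ B (include), 32 ∉ B (include), 39 ∉ B (include), 40 ∉ B (include)
Elements of A not in B: {7, 13, 19, 21, 24, 29, 32, 39, 40}

{7, 13, 19, 21, 24, 29, 32, 39, 40}


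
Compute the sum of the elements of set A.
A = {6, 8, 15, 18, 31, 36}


Set A = {6, 8, 15, 18, 31, 36}
Sum = 6 + 8 + 15 + 18 + 31 + 36 = 114

114


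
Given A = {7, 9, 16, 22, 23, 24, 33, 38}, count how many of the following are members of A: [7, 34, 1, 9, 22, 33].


Set A = {7, 9, 16, 22, 23, 24, 33, 38}
Candidates: [7, 34, 1, 9, 22, 33]
Check each candidate:
7 ∈ A, 34 ∉ A, 1 ∉ A, 9 ∈ A, 22 ∈ A, 33 ∈ A
Count of candidates in A: 4

4


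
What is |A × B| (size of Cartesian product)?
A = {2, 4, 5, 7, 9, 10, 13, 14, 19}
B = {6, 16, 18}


Set A = {2, 4, 5, 7, 9, 10, 13, 14, 19} has 9 elements.
Set B = {6, 16, 18} has 3 elements.
|A × B| = |A| × |B| = 9 × 3 = 27

27


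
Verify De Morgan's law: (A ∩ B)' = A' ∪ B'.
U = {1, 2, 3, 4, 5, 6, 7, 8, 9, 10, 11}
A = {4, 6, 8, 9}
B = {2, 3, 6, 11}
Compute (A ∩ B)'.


U = {1, 2, 3, 4, 5, 6, 7, 8, 9, 10, 11}
A = {4, 6, 8, 9}, B = {2, 3, 6, 11}
A ∩ B = {6}
(A ∩ B)' = U \ (A ∩ B) = {1, 2, 3, 4, 5, 7, 8, 9, 10, 11}
Verification via A' ∪ B': A' = {1, 2, 3, 5, 7, 10, 11}, B' = {1, 4, 5, 7, 8, 9, 10}
A' ∪ B' = {1, 2, 3, 4, 5, 7, 8, 9, 10, 11} ✓

{1, 2, 3, 4, 5, 7, 8, 9, 10, 11}


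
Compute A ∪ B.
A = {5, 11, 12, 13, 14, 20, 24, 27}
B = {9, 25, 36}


Set A = {5, 11, 12, 13, 14, 20, 24, 27}
Set B = {9, 25, 36}
A ∪ B includes all elements in either set.
Elements from A: {5, 11, 12, 13, 14, 20, 24, 27}
Elements from B not already included: {9, 25, 36}
A ∪ B = {5, 9, 11, 12, 13, 14, 20, 24, 25, 27, 36}

{5, 9, 11, 12, 13, 14, 20, 24, 25, 27, 36}


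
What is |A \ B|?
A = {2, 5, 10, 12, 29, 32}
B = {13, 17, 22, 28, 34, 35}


Set A = {2, 5, 10, 12, 29, 32}
Set B = {13, 17, 22, 28, 34, 35}
A \ B = {2, 5, 10, 12, 29, 32}
|A \ B| = 6

6


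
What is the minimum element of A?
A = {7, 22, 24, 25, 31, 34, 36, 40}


Set A = {7, 22, 24, 25, 31, 34, 36, 40}
Elements in ascending order: 7, 22, 24, 25, 31, 34, 36, 40
The smallest element is 7.

7


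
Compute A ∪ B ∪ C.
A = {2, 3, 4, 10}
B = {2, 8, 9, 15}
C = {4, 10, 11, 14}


Set A = {2, 3, 4, 10}
Set B = {2, 8, 9, 15}
Set C = {4, 10, 11, 14}
First, A ∪ B = {2, 3, 4, 8, 9, 10, 15}
Then, (A ∪ B) ∪ C = {2, 3, 4, 8, 9, 10, 11, 14, 15}

{2, 3, 4, 8, 9, 10, 11, 14, 15}


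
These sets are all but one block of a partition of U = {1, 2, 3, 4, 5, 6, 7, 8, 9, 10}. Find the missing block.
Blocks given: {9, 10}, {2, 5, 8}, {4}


U = {1, 2, 3, 4, 5, 6, 7, 8, 9, 10}
Shown blocks: {9, 10}, {2, 5, 8}, {4}
A partition's blocks are pairwise disjoint and cover U, so the missing block = U \ (union of shown blocks).
Union of shown blocks: {2, 4, 5, 8, 9, 10}
Missing block = U \ (union) = {1, 3, 6, 7}

{1, 3, 6, 7}


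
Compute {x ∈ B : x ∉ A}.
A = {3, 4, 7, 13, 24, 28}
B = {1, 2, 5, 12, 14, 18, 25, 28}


Set A = {3, 4, 7, 13, 24, 28}
Set B = {1, 2, 5, 12, 14, 18, 25, 28}
Check each element of B against A:
1 ∉ A (include), 2 ∉ A (include), 5 ∉ A (include), 12 ∉ A (include), 14 ∉ A (include), 18 ∉ A (include), 25 ∉ A (include), 28 ∈ A
Elements of B not in A: {1, 2, 5, 12, 14, 18, 25}

{1, 2, 5, 12, 14, 18, 25}


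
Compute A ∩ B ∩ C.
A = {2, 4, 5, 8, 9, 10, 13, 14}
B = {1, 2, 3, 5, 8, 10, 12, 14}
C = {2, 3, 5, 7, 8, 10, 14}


Set A = {2, 4, 5, 8, 9, 10, 13, 14}
Set B = {1, 2, 3, 5, 8, 10, 12, 14}
Set C = {2, 3, 5, 7, 8, 10, 14}
First, A ∩ B = {2, 5, 8, 10, 14}
Then, (A ∩ B) ∩ C = {2, 5, 8, 10, 14}

{2, 5, 8, 10, 14}


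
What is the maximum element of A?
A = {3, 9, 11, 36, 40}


Set A = {3, 9, 11, 36, 40}
Elements in ascending order: 3, 9, 11, 36, 40
The largest element is 40.

40


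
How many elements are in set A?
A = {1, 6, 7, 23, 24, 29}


Set A = {1, 6, 7, 23, 24, 29}
Listing elements: 1, 6, 7, 23, 24, 29
Counting: 6 elements
|A| = 6

6


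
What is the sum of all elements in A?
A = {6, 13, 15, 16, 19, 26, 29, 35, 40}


Set A = {6, 13, 15, 16, 19, 26, 29, 35, 40}
Sum = 6 + 13 + 15 + 16 + 19 + 26 + 29 + 35 + 40 = 199

199


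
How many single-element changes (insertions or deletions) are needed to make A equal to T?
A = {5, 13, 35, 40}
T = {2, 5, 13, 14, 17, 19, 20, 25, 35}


Set A = {5, 13, 35, 40}
Set T = {2, 5, 13, 14, 17, 19, 20, 25, 35}
Elements to remove from A (in A, not in T): {40} → 1 removals
Elements to add to A (in T, not in A): {2, 14, 17, 19, 20, 25} → 6 additions
Total edits = 1 + 6 = 7

7


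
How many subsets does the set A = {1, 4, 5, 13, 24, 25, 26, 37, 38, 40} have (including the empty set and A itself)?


Set A = {1, 4, 5, 13, 24, 25, 26, 37, 38, 40}
|A| = 10
The power set P(A) contains all subsets of A.
|P(A)| = 2^|A| = 2^10 = 1024

1024


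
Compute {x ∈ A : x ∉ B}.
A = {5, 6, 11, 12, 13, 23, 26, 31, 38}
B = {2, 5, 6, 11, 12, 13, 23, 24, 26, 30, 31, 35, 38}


Set A = {5, 6, 11, 12, 13, 23, 26, 31, 38}
Set B = {2, 5, 6, 11, 12, 13, 23, 24, 26, 30, 31, 35, 38}
Check each element of A against B:
5 ∈ B, 6 ∈ B, 11 ∈ B, 12 ∈ B, 13 ∈ B, 23 ∈ B, 26 ∈ B, 31 ∈ B, 38 ∈ B
Elements of A not in B: {}

{}


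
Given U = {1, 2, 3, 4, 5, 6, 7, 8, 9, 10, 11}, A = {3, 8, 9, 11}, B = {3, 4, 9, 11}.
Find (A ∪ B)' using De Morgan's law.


U = {1, 2, 3, 4, 5, 6, 7, 8, 9, 10, 11}
A = {3, 8, 9, 11}, B = {3, 4, 9, 11}
A ∪ B = {3, 4, 8, 9, 11}
(A ∪ B)' = U \ (A ∪ B) = {1, 2, 5, 6, 7, 10}
Verification via A' ∩ B': A' = {1, 2, 4, 5, 6, 7, 10}, B' = {1, 2, 5, 6, 7, 8, 10}
A' ∩ B' = {1, 2, 5, 6, 7, 10} ✓

{1, 2, 5, 6, 7, 10}


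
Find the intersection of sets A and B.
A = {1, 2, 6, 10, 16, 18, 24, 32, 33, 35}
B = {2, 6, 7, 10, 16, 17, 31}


Set A = {1, 2, 6, 10, 16, 18, 24, 32, 33, 35}
Set B = {2, 6, 7, 10, 16, 17, 31}
A ∩ B includes only elements in both sets.
Check each element of A against B:
1 ✗, 2 ✓, 6 ✓, 10 ✓, 16 ✓, 18 ✗, 24 ✗, 32 ✗, 33 ✗, 35 ✗
A ∩ B = {2, 6, 10, 16}

{2, 6, 10, 16}


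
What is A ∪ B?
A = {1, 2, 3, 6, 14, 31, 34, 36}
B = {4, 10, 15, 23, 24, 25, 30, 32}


Set A = {1, 2, 3, 6, 14, 31, 34, 36}
Set B = {4, 10, 15, 23, 24, 25, 30, 32}
A ∪ B includes all elements in either set.
Elements from A: {1, 2, 3, 6, 14, 31, 34, 36}
Elements from B not already included: {4, 10, 15, 23, 24, 25, 30, 32}
A ∪ B = {1, 2, 3, 4, 6, 10, 14, 15, 23, 24, 25, 30, 31, 32, 34, 36}

{1, 2, 3, 4, 6, 10, 14, 15, 23, 24, 25, 30, 31, 32, 34, 36}


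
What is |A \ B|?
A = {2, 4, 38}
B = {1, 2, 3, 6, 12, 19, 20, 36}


Set A = {2, 4, 38}
Set B = {1, 2, 3, 6, 12, 19, 20, 36}
A \ B = {4, 38}
|A \ B| = 2

2


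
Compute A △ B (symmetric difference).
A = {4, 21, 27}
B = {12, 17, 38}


Set A = {4, 21, 27}
Set B = {12, 17, 38}
A △ B = (A \ B) ∪ (B \ A)
Elements in A but not B: {4, 21, 27}
Elements in B but not A: {12, 17, 38}
A △ B = {4, 12, 17, 21, 27, 38}

{4, 12, 17, 21, 27, 38}


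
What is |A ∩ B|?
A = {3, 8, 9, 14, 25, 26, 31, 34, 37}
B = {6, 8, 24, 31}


Set A = {3, 8, 9, 14, 25, 26, 31, 34, 37}
Set B = {6, 8, 24, 31}
A ∩ B = {8, 31}
|A ∩ B| = 2

2


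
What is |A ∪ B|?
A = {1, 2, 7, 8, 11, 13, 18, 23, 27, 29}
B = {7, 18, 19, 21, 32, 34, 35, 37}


Set A = {1, 2, 7, 8, 11, 13, 18, 23, 27, 29}, |A| = 10
Set B = {7, 18, 19, 21, 32, 34, 35, 37}, |B| = 8
A ∩ B = {7, 18}, |A ∩ B| = 2
|A ∪ B| = |A| + |B| - |A ∩ B| = 10 + 8 - 2 = 16

16


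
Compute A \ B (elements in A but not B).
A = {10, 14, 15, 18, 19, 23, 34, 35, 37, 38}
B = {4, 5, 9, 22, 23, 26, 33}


Set A = {10, 14, 15, 18, 19, 23, 34, 35, 37, 38}
Set B = {4, 5, 9, 22, 23, 26, 33}
A \ B includes elements in A that are not in B.
Check each element of A:
10 (not in B, keep), 14 (not in B, keep), 15 (not in B, keep), 18 (not in B, keep), 19 (not in B, keep), 23 (in B, remove), 34 (not in B, keep), 35 (not in B, keep), 37 (not in B, keep), 38 (not in B, keep)
A \ B = {10, 14, 15, 18, 19, 34, 35, 37, 38}

{10, 14, 15, 18, 19, 34, 35, 37, 38}


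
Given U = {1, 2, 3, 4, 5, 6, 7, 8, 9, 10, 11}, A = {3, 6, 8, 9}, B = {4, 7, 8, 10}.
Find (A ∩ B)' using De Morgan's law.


U = {1, 2, 3, 4, 5, 6, 7, 8, 9, 10, 11}
A = {3, 6, 8, 9}, B = {4, 7, 8, 10}
A ∩ B = {8}
(A ∩ B)' = U \ (A ∩ B) = {1, 2, 3, 4, 5, 6, 7, 9, 10, 11}
Verification via A' ∪ B': A' = {1, 2, 4, 5, 7, 10, 11}, B' = {1, 2, 3, 5, 6, 9, 11}
A' ∪ B' = {1, 2, 3, 4, 5, 6, 7, 9, 10, 11} ✓

{1, 2, 3, 4, 5, 6, 7, 9, 10, 11}


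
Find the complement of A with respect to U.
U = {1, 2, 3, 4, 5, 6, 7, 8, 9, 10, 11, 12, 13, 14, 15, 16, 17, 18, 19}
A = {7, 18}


Universal set U = {1, 2, 3, 4, 5, 6, 7, 8, 9, 10, 11, 12, 13, 14, 15, 16, 17, 18, 19}
Set A = {7, 18}
A' = U \ A = elements in U but not in A
Checking each element of U:
1 (not in A, include), 2 (not in A, include), 3 (not in A, include), 4 (not in A, include), 5 (not in A, include), 6 (not in A, include), 7 (in A, exclude), 8 (not in A, include), 9 (not in A, include), 10 (not in A, include), 11 (not in A, include), 12 (not in A, include), 13 (not in A, include), 14 (not in A, include), 15 (not in A, include), 16 (not in A, include), 17 (not in A, include), 18 (in A, exclude), 19 (not in A, include)
A' = {1, 2, 3, 4, 5, 6, 8, 9, 10, 11, 12, 13, 14, 15, 16, 17, 19}

{1, 2, 3, 4, 5, 6, 8, 9, 10, 11, 12, 13, 14, 15, 16, 17, 19}


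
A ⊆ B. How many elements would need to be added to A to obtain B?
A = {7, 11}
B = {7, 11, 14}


Set A = {7, 11}, |A| = 2
Set B = {7, 11, 14}, |B| = 3
Since A ⊆ B: B \ A = {14}
|B| - |A| = 3 - 2 = 1

1


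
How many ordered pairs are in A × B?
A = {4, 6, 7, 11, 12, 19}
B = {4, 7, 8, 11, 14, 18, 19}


Set A = {4, 6, 7, 11, 12, 19} has 6 elements.
Set B = {4, 7, 8, 11, 14, 18, 19} has 7 elements.
|A × B| = |A| × |B| = 6 × 7 = 42

42


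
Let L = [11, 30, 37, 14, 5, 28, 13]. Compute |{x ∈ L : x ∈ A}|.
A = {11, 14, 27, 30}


Set A = {11, 14, 27, 30}
Candidates: [11, 30, 37, 14, 5, 28, 13]
Check each candidate:
11 ∈ A, 30 ∈ A, 37 ∉ A, 14 ∈ A, 5 ∉ A, 28 ∉ A, 13 ∉ A
Count of candidates in A: 3

3


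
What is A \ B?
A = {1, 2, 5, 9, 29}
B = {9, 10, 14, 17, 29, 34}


Set A = {1, 2, 5, 9, 29}
Set B = {9, 10, 14, 17, 29, 34}
A \ B includes elements in A that are not in B.
Check each element of A:
1 (not in B, keep), 2 (not in B, keep), 5 (not in B, keep), 9 (in B, remove), 29 (in B, remove)
A \ B = {1, 2, 5}

{1, 2, 5}


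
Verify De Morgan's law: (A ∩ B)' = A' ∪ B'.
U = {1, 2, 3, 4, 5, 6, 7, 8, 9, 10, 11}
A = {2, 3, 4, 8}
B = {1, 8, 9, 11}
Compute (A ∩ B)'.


U = {1, 2, 3, 4, 5, 6, 7, 8, 9, 10, 11}
A = {2, 3, 4, 8}, B = {1, 8, 9, 11}
A ∩ B = {8}
(A ∩ B)' = U \ (A ∩ B) = {1, 2, 3, 4, 5, 6, 7, 9, 10, 11}
Verification via A' ∪ B': A' = {1, 5, 6, 7, 9, 10, 11}, B' = {2, 3, 4, 5, 6, 7, 10}
A' ∪ B' = {1, 2, 3, 4, 5, 6, 7, 9, 10, 11} ✓

{1, 2, 3, 4, 5, 6, 7, 9, 10, 11}


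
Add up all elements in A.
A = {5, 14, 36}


Set A = {5, 14, 36}
Sum = 5 + 14 + 36 = 55

55


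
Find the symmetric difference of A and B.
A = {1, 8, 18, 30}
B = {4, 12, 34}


Set A = {1, 8, 18, 30}
Set B = {4, 12, 34}
A △ B = (A \ B) ∪ (B \ A)
Elements in A but not B: {1, 8, 18, 30}
Elements in B but not A: {4, 12, 34}
A △ B = {1, 4, 8, 12, 18, 30, 34}

{1, 4, 8, 12, 18, 30, 34}


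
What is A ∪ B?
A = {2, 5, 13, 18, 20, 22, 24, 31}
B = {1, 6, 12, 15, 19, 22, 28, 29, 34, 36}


Set A = {2, 5, 13, 18, 20, 22, 24, 31}
Set B = {1, 6, 12, 15, 19, 22, 28, 29, 34, 36}
A ∪ B includes all elements in either set.
Elements from A: {2, 5, 13, 18, 20, 22, 24, 31}
Elements from B not already included: {1, 6, 12, 15, 19, 28, 29, 34, 36}
A ∪ B = {1, 2, 5, 6, 12, 13, 15, 18, 19, 20, 22, 24, 28, 29, 31, 34, 36}

{1, 2, 5, 6, 12, 13, 15, 18, 19, 20, 22, 24, 28, 29, 31, 34, 36}


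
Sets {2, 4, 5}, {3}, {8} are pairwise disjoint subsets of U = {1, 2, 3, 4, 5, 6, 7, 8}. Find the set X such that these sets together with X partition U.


U = {1, 2, 3, 4, 5, 6, 7, 8}
Shown blocks: {2, 4, 5}, {3}, {8}
A partition's blocks are pairwise disjoint and cover U, so the missing block = U \ (union of shown blocks).
Union of shown blocks: {2, 3, 4, 5, 8}
Missing block = U \ (union) = {1, 6, 7}

{1, 6, 7}


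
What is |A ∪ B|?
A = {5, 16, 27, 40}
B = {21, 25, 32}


Set A = {5, 16, 27, 40}, |A| = 4
Set B = {21, 25, 32}, |B| = 3
A ∩ B = {}, |A ∩ B| = 0
|A ∪ B| = |A| + |B| - |A ∩ B| = 4 + 3 - 0 = 7

7


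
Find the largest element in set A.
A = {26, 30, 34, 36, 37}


Set A = {26, 30, 34, 36, 37}
Elements in ascending order: 26, 30, 34, 36, 37
The largest element is 37.

37


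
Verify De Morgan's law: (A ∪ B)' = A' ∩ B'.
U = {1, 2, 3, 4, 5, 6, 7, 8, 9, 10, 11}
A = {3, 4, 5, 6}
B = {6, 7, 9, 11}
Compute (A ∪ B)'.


U = {1, 2, 3, 4, 5, 6, 7, 8, 9, 10, 11}
A = {3, 4, 5, 6}, B = {6, 7, 9, 11}
A ∪ B = {3, 4, 5, 6, 7, 9, 11}
(A ∪ B)' = U \ (A ∪ B) = {1, 2, 8, 10}
Verification via A' ∩ B': A' = {1, 2, 7, 8, 9, 10, 11}, B' = {1, 2, 3, 4, 5, 8, 10}
A' ∩ B' = {1, 2, 8, 10} ✓

{1, 2, 8, 10}


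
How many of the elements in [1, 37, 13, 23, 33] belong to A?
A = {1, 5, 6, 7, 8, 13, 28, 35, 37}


Set A = {1, 5, 6, 7, 8, 13, 28, 35, 37}
Candidates: [1, 37, 13, 23, 33]
Check each candidate:
1 ∈ A, 37 ∈ A, 13 ∈ A, 23 ∉ A, 33 ∉ A
Count of candidates in A: 3

3


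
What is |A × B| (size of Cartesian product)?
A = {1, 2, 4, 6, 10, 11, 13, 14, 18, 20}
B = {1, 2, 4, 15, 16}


Set A = {1, 2, 4, 6, 10, 11, 13, 14, 18, 20} has 10 elements.
Set B = {1, 2, 4, 15, 16} has 5 elements.
|A × B| = |A| × |B| = 10 × 5 = 50

50


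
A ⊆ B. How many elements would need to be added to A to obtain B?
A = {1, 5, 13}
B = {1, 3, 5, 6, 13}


Set A = {1, 5, 13}, |A| = 3
Set B = {1, 3, 5, 6, 13}, |B| = 5
Since A ⊆ B: B \ A = {3, 6}
|B| - |A| = 5 - 3 = 2

2


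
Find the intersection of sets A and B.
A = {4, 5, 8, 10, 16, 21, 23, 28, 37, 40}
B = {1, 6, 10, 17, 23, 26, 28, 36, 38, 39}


Set A = {4, 5, 8, 10, 16, 21, 23, 28, 37, 40}
Set B = {1, 6, 10, 17, 23, 26, 28, 36, 38, 39}
A ∩ B includes only elements in both sets.
Check each element of A against B:
4 ✗, 5 ✗, 8 ✗, 10 ✓, 16 ✗, 21 ✗, 23 ✓, 28 ✓, 37 ✗, 40 ✗
A ∩ B = {10, 23, 28}

{10, 23, 28}


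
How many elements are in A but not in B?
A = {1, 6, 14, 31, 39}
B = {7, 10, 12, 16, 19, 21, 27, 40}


Set A = {1, 6, 14, 31, 39}
Set B = {7, 10, 12, 16, 19, 21, 27, 40}
A \ B = {1, 6, 14, 31, 39}
|A \ B| = 5

5


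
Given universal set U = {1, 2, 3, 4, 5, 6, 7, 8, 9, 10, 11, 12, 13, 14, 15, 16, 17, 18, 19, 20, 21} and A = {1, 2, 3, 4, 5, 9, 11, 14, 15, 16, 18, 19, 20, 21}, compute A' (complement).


Universal set U = {1, 2, 3, 4, 5, 6, 7, 8, 9, 10, 11, 12, 13, 14, 15, 16, 17, 18, 19, 20, 21}
Set A = {1, 2, 3, 4, 5, 9, 11, 14, 15, 16, 18, 19, 20, 21}
A' = U \ A = elements in U but not in A
Checking each element of U:
1 (in A, exclude), 2 (in A, exclude), 3 (in A, exclude), 4 (in A, exclude), 5 (in A, exclude), 6 (not in A, include), 7 (not in A, include), 8 (not in A, include), 9 (in A, exclude), 10 (not in A, include), 11 (in A, exclude), 12 (not in A, include), 13 (not in A, include), 14 (in A, exclude), 15 (in A, exclude), 16 (in A, exclude), 17 (not in A, include), 18 (in A, exclude), 19 (in A, exclude), 20 (in A, exclude), 21 (in A, exclude)
A' = {6, 7, 8, 10, 12, 13, 17}

{6, 7, 8, 10, 12, 13, 17}


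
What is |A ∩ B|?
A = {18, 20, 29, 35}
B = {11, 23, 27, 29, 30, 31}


Set A = {18, 20, 29, 35}
Set B = {11, 23, 27, 29, 30, 31}
A ∩ B = {29}
|A ∩ B| = 1

1


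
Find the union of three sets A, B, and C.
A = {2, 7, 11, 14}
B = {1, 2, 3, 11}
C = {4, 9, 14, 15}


Set A = {2, 7, 11, 14}
Set B = {1, 2, 3, 11}
Set C = {4, 9, 14, 15}
First, A ∪ B = {1, 2, 3, 7, 11, 14}
Then, (A ∪ B) ∪ C = {1, 2, 3, 4, 7, 9, 11, 14, 15}

{1, 2, 3, 4, 7, 9, 11, 14, 15}


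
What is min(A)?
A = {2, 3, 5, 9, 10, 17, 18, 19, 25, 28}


Set A = {2, 3, 5, 9, 10, 17, 18, 19, 25, 28}
Elements in ascending order: 2, 3, 5, 9, 10, 17, 18, 19, 25, 28
The smallest element is 2.

2


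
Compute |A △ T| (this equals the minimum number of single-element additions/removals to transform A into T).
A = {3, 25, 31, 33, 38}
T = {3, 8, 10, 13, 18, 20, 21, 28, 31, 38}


Set A = {3, 25, 31, 33, 38}
Set T = {3, 8, 10, 13, 18, 20, 21, 28, 31, 38}
Elements to remove from A (in A, not in T): {25, 33} → 2 removals
Elements to add to A (in T, not in A): {8, 10, 13, 18, 20, 21, 28} → 7 additions
Total edits = 2 + 7 = 9

9


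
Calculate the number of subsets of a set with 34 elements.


The set has 34 elements.
The power set contains all possible subsets.
|P(A)| = 2^|A| = 2^34 = 17179869184

17179869184


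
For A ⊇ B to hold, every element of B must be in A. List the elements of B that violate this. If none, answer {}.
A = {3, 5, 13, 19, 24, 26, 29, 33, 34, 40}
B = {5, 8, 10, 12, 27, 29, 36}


Set A = {3, 5, 13, 19, 24, 26, 29, 33, 34, 40}
Set B = {5, 8, 10, 12, 27, 29, 36}
Check each element of B against A:
5 ∈ A, 8 ∉ A (include), 10 ∉ A (include), 12 ∉ A (include), 27 ∉ A (include), 29 ∈ A, 36 ∉ A (include)
Elements of B not in A: {8, 10, 12, 27, 36}

{8, 10, 12, 27, 36}


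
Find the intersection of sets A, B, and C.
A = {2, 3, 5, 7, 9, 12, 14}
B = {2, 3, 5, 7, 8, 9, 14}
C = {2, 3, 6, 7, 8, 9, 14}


Set A = {2, 3, 5, 7, 9, 12, 14}
Set B = {2, 3, 5, 7, 8, 9, 14}
Set C = {2, 3, 6, 7, 8, 9, 14}
First, A ∩ B = {2, 3, 5, 7, 9, 14}
Then, (A ∩ B) ∩ C = {2, 3, 7, 9, 14}

{2, 3, 7, 9, 14}


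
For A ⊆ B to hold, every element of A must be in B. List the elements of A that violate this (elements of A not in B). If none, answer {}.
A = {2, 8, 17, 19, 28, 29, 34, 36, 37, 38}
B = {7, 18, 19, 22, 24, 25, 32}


Set A = {2, 8, 17, 19, 28, 29, 34, 36, 37, 38}
Set B = {7, 18, 19, 22, 24, 25, 32}
Check each element of A against B:
2 ∉ B (include), 8 ∉ B (include), 17 ∉ B (include), 19 ∈ B, 28 ∉ B (include), 29 ∉ B (include), 34 ∉ B (include), 36 ∉ B (include), 37 ∉ B (include), 38 ∉ B (include)
Elements of A not in B: {2, 8, 17, 28, 29, 34, 36, 37, 38}

{2, 8, 17, 28, 29, 34, 36, 37, 38}


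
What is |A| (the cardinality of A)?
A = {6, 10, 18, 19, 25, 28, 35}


Set A = {6, 10, 18, 19, 25, 28, 35}
Listing elements: 6, 10, 18, 19, 25, 28, 35
Counting: 7 elements
|A| = 7

7


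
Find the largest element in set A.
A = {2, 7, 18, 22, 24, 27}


Set A = {2, 7, 18, 22, 24, 27}
Elements in ascending order: 2, 7, 18, 22, 24, 27
The largest element is 27.

27


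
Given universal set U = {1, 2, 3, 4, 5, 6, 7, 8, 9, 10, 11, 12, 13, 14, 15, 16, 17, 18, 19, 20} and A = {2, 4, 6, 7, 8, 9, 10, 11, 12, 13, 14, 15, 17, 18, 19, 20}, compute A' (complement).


Universal set U = {1, 2, 3, 4, 5, 6, 7, 8, 9, 10, 11, 12, 13, 14, 15, 16, 17, 18, 19, 20}
Set A = {2, 4, 6, 7, 8, 9, 10, 11, 12, 13, 14, 15, 17, 18, 19, 20}
A' = U \ A = elements in U but not in A
Checking each element of U:
1 (not in A, include), 2 (in A, exclude), 3 (not in A, include), 4 (in A, exclude), 5 (not in A, include), 6 (in A, exclude), 7 (in A, exclude), 8 (in A, exclude), 9 (in A, exclude), 10 (in A, exclude), 11 (in A, exclude), 12 (in A, exclude), 13 (in A, exclude), 14 (in A, exclude), 15 (in A, exclude), 16 (not in A, include), 17 (in A, exclude), 18 (in A, exclude), 19 (in A, exclude), 20 (in A, exclude)
A' = {1, 3, 5, 16}

{1, 3, 5, 16}


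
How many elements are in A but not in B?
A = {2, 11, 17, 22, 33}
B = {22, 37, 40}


Set A = {2, 11, 17, 22, 33}
Set B = {22, 37, 40}
A \ B = {2, 11, 17, 33}
|A \ B| = 4

4


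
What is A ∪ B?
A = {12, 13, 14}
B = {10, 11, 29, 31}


Set A = {12, 13, 14}
Set B = {10, 11, 29, 31}
A ∪ B includes all elements in either set.
Elements from A: {12, 13, 14}
Elements from B not already included: {10, 11, 29, 31}
A ∪ B = {10, 11, 12, 13, 14, 29, 31}

{10, 11, 12, 13, 14, 29, 31}


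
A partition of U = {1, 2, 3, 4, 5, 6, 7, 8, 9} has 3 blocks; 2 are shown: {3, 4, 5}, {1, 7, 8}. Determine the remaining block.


U = {1, 2, 3, 4, 5, 6, 7, 8, 9}
Shown blocks: {3, 4, 5}, {1, 7, 8}
A partition's blocks are pairwise disjoint and cover U, so the missing block = U \ (union of shown blocks).
Union of shown blocks: {1, 3, 4, 5, 7, 8}
Missing block = U \ (union) = {2, 6, 9}

{2, 6, 9}


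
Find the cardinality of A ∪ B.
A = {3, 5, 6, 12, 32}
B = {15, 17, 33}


Set A = {3, 5, 6, 12, 32}, |A| = 5
Set B = {15, 17, 33}, |B| = 3
A ∩ B = {}, |A ∩ B| = 0
|A ∪ B| = |A| + |B| - |A ∩ B| = 5 + 3 - 0 = 8

8


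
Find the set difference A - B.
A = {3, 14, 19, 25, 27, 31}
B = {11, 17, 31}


Set A = {3, 14, 19, 25, 27, 31}
Set B = {11, 17, 31}
A \ B includes elements in A that are not in B.
Check each element of A:
3 (not in B, keep), 14 (not in B, keep), 19 (not in B, keep), 25 (not in B, keep), 27 (not in B, keep), 31 (in B, remove)
A \ B = {3, 14, 19, 25, 27}

{3, 14, 19, 25, 27}


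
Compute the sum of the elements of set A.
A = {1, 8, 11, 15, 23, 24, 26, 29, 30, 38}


Set A = {1, 8, 11, 15, 23, 24, 26, 29, 30, 38}
Sum = 1 + 8 + 11 + 15 + 23 + 24 + 26 + 29 + 30 + 38 = 205

205


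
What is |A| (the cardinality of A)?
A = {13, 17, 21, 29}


Set A = {13, 17, 21, 29}
Listing elements: 13, 17, 21, 29
Counting: 4 elements
|A| = 4

4


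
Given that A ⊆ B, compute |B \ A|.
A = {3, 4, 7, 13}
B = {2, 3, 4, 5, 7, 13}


Set A = {3, 4, 7, 13}, |A| = 4
Set B = {2, 3, 4, 5, 7, 13}, |B| = 6
Since A ⊆ B: B \ A = {2, 5}
|B| - |A| = 6 - 4 = 2

2


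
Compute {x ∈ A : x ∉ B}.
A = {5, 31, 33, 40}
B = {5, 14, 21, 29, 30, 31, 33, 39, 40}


Set A = {5, 31, 33, 40}
Set B = {5, 14, 21, 29, 30, 31, 33, 39, 40}
Check each element of A against B:
5 ∈ B, 31 ∈ B, 33 ∈ B, 40 ∈ B
Elements of A not in B: {}

{}


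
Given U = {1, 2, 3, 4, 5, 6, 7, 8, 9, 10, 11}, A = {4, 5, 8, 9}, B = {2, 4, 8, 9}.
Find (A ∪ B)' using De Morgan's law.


U = {1, 2, 3, 4, 5, 6, 7, 8, 9, 10, 11}
A = {4, 5, 8, 9}, B = {2, 4, 8, 9}
A ∪ B = {2, 4, 5, 8, 9}
(A ∪ B)' = U \ (A ∪ B) = {1, 3, 6, 7, 10, 11}
Verification via A' ∩ B': A' = {1, 2, 3, 6, 7, 10, 11}, B' = {1, 3, 5, 6, 7, 10, 11}
A' ∩ B' = {1, 3, 6, 7, 10, 11} ✓

{1, 3, 6, 7, 10, 11}


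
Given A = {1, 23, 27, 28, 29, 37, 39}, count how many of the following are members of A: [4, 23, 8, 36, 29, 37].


Set A = {1, 23, 27, 28, 29, 37, 39}
Candidates: [4, 23, 8, 36, 29, 37]
Check each candidate:
4 ∉ A, 23 ∈ A, 8 ∉ A, 36 ∉ A, 29 ∈ A, 37 ∈ A
Count of candidates in A: 3

3


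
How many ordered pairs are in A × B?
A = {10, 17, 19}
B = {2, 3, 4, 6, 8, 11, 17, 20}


Set A = {10, 17, 19} has 3 elements.
Set B = {2, 3, 4, 6, 8, 11, 17, 20} has 8 elements.
|A × B| = |A| × |B| = 3 × 8 = 24

24


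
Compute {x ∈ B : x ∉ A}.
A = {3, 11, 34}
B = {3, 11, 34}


Set A = {3, 11, 34}
Set B = {3, 11, 34}
Check each element of B against A:
3 ∈ A, 11 ∈ A, 34 ∈ A
Elements of B not in A: {}

{}


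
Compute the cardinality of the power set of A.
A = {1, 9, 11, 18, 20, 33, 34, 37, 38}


Set A = {1, 9, 11, 18, 20, 33, 34, 37, 38}
|A| = 9
The power set P(A) contains all subsets of A.
|P(A)| = 2^|A| = 2^9 = 512

512


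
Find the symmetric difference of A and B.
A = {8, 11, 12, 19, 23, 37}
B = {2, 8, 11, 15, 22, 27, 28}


Set A = {8, 11, 12, 19, 23, 37}
Set B = {2, 8, 11, 15, 22, 27, 28}
A △ B = (A \ B) ∪ (B \ A)
Elements in A but not B: {12, 19, 23, 37}
Elements in B but not A: {2, 15, 22, 27, 28}
A △ B = {2, 12, 15, 19, 22, 23, 27, 28, 37}

{2, 12, 15, 19, 22, 23, 27, 28, 37}


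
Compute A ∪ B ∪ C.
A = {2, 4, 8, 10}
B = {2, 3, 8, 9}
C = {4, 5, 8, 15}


Set A = {2, 4, 8, 10}
Set B = {2, 3, 8, 9}
Set C = {4, 5, 8, 15}
First, A ∪ B = {2, 3, 4, 8, 9, 10}
Then, (A ∪ B) ∪ C = {2, 3, 4, 5, 8, 9, 10, 15}

{2, 3, 4, 5, 8, 9, 10, 15}


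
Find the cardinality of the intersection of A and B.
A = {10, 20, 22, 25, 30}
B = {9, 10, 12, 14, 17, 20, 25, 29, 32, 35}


Set A = {10, 20, 22, 25, 30}
Set B = {9, 10, 12, 14, 17, 20, 25, 29, 32, 35}
A ∩ B = {10, 20, 25}
|A ∩ B| = 3

3


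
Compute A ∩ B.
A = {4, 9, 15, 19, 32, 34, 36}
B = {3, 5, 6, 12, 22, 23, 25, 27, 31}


Set A = {4, 9, 15, 19, 32, 34, 36}
Set B = {3, 5, 6, 12, 22, 23, 25, 27, 31}
A ∩ B includes only elements in both sets.
Check each element of A against B:
4 ✗, 9 ✗, 15 ✗, 19 ✗, 32 ✗, 34 ✗, 36 ✗
A ∩ B = {}

{}


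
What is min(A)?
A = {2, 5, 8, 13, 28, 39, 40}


Set A = {2, 5, 8, 13, 28, 39, 40}
Elements in ascending order: 2, 5, 8, 13, 28, 39, 40
The smallest element is 2.

2


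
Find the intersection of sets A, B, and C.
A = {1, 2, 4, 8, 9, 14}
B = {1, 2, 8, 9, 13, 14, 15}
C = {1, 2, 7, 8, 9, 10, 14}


Set A = {1, 2, 4, 8, 9, 14}
Set B = {1, 2, 8, 9, 13, 14, 15}
Set C = {1, 2, 7, 8, 9, 10, 14}
First, A ∩ B = {1, 2, 8, 9, 14}
Then, (A ∩ B) ∩ C = {1, 2, 8, 9, 14}

{1, 2, 8, 9, 14}


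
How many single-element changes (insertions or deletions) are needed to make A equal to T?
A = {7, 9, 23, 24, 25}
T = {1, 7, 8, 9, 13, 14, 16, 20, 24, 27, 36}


Set A = {7, 9, 23, 24, 25}
Set T = {1, 7, 8, 9, 13, 14, 16, 20, 24, 27, 36}
Elements to remove from A (in A, not in T): {23, 25} → 2 removals
Elements to add to A (in T, not in A): {1, 8, 13, 14, 16, 20, 27, 36} → 8 additions
Total edits = 2 + 8 = 10

10


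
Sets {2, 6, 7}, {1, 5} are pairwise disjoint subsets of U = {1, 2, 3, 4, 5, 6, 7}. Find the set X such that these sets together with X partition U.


U = {1, 2, 3, 4, 5, 6, 7}
Shown blocks: {2, 6, 7}, {1, 5}
A partition's blocks are pairwise disjoint and cover U, so the missing block = U \ (union of shown blocks).
Union of shown blocks: {1, 2, 5, 6, 7}
Missing block = U \ (union) = {3, 4}

{3, 4}


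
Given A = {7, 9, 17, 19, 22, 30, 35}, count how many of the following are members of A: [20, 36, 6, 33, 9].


Set A = {7, 9, 17, 19, 22, 30, 35}
Candidates: [20, 36, 6, 33, 9]
Check each candidate:
20 ∉ A, 36 ∉ A, 6 ∉ A, 33 ∉ A, 9 ∈ A
Count of candidates in A: 1

1


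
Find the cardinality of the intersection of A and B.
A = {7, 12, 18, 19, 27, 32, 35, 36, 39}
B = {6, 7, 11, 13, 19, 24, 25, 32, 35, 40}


Set A = {7, 12, 18, 19, 27, 32, 35, 36, 39}
Set B = {6, 7, 11, 13, 19, 24, 25, 32, 35, 40}
A ∩ B = {7, 19, 32, 35}
|A ∩ B| = 4

4


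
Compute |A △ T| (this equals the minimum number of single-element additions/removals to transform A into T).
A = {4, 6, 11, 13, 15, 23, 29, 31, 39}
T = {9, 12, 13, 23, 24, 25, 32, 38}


Set A = {4, 6, 11, 13, 15, 23, 29, 31, 39}
Set T = {9, 12, 13, 23, 24, 25, 32, 38}
Elements to remove from A (in A, not in T): {4, 6, 11, 15, 29, 31, 39} → 7 removals
Elements to add to A (in T, not in A): {9, 12, 24, 25, 32, 38} → 6 additions
Total edits = 7 + 6 = 13

13


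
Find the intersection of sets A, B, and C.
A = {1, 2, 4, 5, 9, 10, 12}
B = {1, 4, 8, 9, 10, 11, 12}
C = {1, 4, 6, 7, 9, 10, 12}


Set A = {1, 2, 4, 5, 9, 10, 12}
Set B = {1, 4, 8, 9, 10, 11, 12}
Set C = {1, 4, 6, 7, 9, 10, 12}
First, A ∩ B = {1, 4, 9, 10, 12}
Then, (A ∩ B) ∩ C = {1, 4, 9, 10, 12}

{1, 4, 9, 10, 12}


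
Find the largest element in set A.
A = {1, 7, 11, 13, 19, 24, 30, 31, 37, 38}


Set A = {1, 7, 11, 13, 19, 24, 30, 31, 37, 38}
Elements in ascending order: 1, 7, 11, 13, 19, 24, 30, 31, 37, 38
The largest element is 38.

38


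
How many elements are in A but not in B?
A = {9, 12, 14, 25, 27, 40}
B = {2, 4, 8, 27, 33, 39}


Set A = {9, 12, 14, 25, 27, 40}
Set B = {2, 4, 8, 27, 33, 39}
A \ B = {9, 12, 14, 25, 40}
|A \ B| = 5

5


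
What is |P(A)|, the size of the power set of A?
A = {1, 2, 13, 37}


Set A = {1, 2, 13, 37}
|A| = 4
The power set P(A) contains all subsets of A.
|P(A)| = 2^|A| = 2^4 = 16

16


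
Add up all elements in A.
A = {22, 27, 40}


Set A = {22, 27, 40}
Sum = 22 + 27 + 40 = 89

89


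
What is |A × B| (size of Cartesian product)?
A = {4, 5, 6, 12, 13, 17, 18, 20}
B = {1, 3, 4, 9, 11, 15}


Set A = {4, 5, 6, 12, 13, 17, 18, 20} has 8 elements.
Set B = {1, 3, 4, 9, 11, 15} has 6 elements.
|A × B| = |A| × |B| = 8 × 6 = 48

48


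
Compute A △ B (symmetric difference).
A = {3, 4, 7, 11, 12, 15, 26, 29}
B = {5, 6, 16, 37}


Set A = {3, 4, 7, 11, 12, 15, 26, 29}
Set B = {5, 6, 16, 37}
A △ B = (A \ B) ∪ (B \ A)
Elements in A but not B: {3, 4, 7, 11, 12, 15, 26, 29}
Elements in B but not A: {5, 6, 16, 37}
A △ B = {3, 4, 5, 6, 7, 11, 12, 15, 16, 26, 29, 37}

{3, 4, 5, 6, 7, 11, 12, 15, 16, 26, 29, 37}


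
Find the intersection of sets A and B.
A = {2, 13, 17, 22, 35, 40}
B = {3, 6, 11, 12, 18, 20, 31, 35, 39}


Set A = {2, 13, 17, 22, 35, 40}
Set B = {3, 6, 11, 12, 18, 20, 31, 35, 39}
A ∩ B includes only elements in both sets.
Check each element of A against B:
2 ✗, 13 ✗, 17 ✗, 22 ✗, 35 ✓, 40 ✗
A ∩ B = {35}

{35}


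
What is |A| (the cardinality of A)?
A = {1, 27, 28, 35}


Set A = {1, 27, 28, 35}
Listing elements: 1, 27, 28, 35
Counting: 4 elements
|A| = 4

4


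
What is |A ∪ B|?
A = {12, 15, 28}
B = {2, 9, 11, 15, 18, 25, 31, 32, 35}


Set A = {12, 15, 28}, |A| = 3
Set B = {2, 9, 11, 15, 18, 25, 31, 32, 35}, |B| = 9
A ∩ B = {15}, |A ∩ B| = 1
|A ∪ B| = |A| + |B| - |A ∩ B| = 3 + 9 - 1 = 11

11


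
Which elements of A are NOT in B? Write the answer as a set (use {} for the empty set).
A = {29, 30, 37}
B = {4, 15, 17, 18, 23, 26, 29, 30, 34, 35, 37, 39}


Set A = {29, 30, 37}
Set B = {4, 15, 17, 18, 23, 26, 29, 30, 34, 35, 37, 39}
Check each element of A against B:
29 ∈ B, 30 ∈ B, 37 ∈ B
Elements of A not in B: {}

{}


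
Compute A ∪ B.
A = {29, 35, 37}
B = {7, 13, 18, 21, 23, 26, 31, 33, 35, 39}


Set A = {29, 35, 37}
Set B = {7, 13, 18, 21, 23, 26, 31, 33, 35, 39}
A ∪ B includes all elements in either set.
Elements from A: {29, 35, 37}
Elements from B not already included: {7, 13, 18, 21, 23, 26, 31, 33, 39}
A ∪ B = {7, 13, 18, 21, 23, 26, 29, 31, 33, 35, 37, 39}

{7, 13, 18, 21, 23, 26, 29, 31, 33, 35, 37, 39}


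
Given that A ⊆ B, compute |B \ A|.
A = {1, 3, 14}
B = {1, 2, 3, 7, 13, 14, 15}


Set A = {1, 3, 14}, |A| = 3
Set B = {1, 2, 3, 7, 13, 14, 15}, |B| = 7
Since A ⊆ B: B \ A = {2, 7, 13, 15}
|B| - |A| = 7 - 3 = 4

4


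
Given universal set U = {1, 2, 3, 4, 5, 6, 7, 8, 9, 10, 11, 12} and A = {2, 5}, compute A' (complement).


Universal set U = {1, 2, 3, 4, 5, 6, 7, 8, 9, 10, 11, 12}
Set A = {2, 5}
A' = U \ A = elements in U but not in A
Checking each element of U:
1 (not in A, include), 2 (in A, exclude), 3 (not in A, include), 4 (not in A, include), 5 (in A, exclude), 6 (not in A, include), 7 (not in A, include), 8 (not in A, include), 9 (not in A, include), 10 (not in A, include), 11 (not in A, include), 12 (not in A, include)
A' = {1, 3, 4, 6, 7, 8, 9, 10, 11, 12}

{1, 3, 4, 6, 7, 8, 9, 10, 11, 12}


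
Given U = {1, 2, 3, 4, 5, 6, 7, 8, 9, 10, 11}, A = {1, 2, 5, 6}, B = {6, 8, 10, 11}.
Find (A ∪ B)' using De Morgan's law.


U = {1, 2, 3, 4, 5, 6, 7, 8, 9, 10, 11}
A = {1, 2, 5, 6}, B = {6, 8, 10, 11}
A ∪ B = {1, 2, 5, 6, 8, 10, 11}
(A ∪ B)' = U \ (A ∪ B) = {3, 4, 7, 9}
Verification via A' ∩ B': A' = {3, 4, 7, 8, 9, 10, 11}, B' = {1, 2, 3, 4, 5, 7, 9}
A' ∩ B' = {3, 4, 7, 9} ✓

{3, 4, 7, 9}


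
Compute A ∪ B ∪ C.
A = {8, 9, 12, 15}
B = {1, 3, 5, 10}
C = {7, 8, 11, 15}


Set A = {8, 9, 12, 15}
Set B = {1, 3, 5, 10}
Set C = {7, 8, 11, 15}
First, A ∪ B = {1, 3, 5, 8, 9, 10, 12, 15}
Then, (A ∪ B) ∪ C = {1, 3, 5, 7, 8, 9, 10, 11, 12, 15}

{1, 3, 5, 7, 8, 9, 10, 11, 12, 15}


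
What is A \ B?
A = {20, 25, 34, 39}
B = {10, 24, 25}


Set A = {20, 25, 34, 39}
Set B = {10, 24, 25}
A \ B includes elements in A that are not in B.
Check each element of A:
20 (not in B, keep), 25 (in B, remove), 34 (not in B, keep), 39 (not in B, keep)
A \ B = {20, 34, 39}

{20, 34, 39}


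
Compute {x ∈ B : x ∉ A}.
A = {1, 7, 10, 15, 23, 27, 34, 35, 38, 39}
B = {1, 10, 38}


Set A = {1, 7, 10, 15, 23, 27, 34, 35, 38, 39}
Set B = {1, 10, 38}
Check each element of B against A:
1 ∈ A, 10 ∈ A, 38 ∈ A
Elements of B not in A: {}

{}
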